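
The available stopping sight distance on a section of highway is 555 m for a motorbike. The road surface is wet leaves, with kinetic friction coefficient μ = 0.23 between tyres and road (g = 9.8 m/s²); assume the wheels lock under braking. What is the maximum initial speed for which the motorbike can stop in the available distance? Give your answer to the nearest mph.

a = μg = 0.23 × 9.8 = 2.254 m/s².
v²/(2a) = d ⇒ v = √(2 × 2.254 × 555) = √2501.94 = 50.0194 m/s.
50.0194 m/s ÷ 0.44704 = 111.890 mph.

Maximum speed ≈ 112 mph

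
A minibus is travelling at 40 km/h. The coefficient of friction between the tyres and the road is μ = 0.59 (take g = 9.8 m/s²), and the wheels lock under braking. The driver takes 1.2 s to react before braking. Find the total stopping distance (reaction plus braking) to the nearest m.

Total stopping distance ≈ 24 m

40 km/h ÷ 3.6 = 11.1111 m/s.
a = μg = 0.59 × 9.8 = 5.782 m/s².
Reaction distance = v·t_r = 11.1111 × 1.2 = 13.333 m.
Braking distance = v²/(2a) = 11.1111² / (2 × 5.782) = 123.457 / 11.564 = 10.676 m.
Total = 13.333 + 10.676 = 24.009 m.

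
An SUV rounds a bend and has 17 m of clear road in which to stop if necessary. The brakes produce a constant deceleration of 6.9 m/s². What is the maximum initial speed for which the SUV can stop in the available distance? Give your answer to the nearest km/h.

v²/(2a) = d ⇒ v = √(2 × 6.900 × 17) = √234.60 = 15.3167 m/s.
15.3167 m/s × 3.6 = 55.140 km/h.

Maximum speed ≈ 55 km/h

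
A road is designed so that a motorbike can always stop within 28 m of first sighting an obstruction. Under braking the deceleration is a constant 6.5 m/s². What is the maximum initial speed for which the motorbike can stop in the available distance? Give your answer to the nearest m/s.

v²/(2a) = d ⇒ v = √(2 × 6.500 × 28) = √364.00 = 19.0788 m/s.

Maximum speed ≈ 19 m/s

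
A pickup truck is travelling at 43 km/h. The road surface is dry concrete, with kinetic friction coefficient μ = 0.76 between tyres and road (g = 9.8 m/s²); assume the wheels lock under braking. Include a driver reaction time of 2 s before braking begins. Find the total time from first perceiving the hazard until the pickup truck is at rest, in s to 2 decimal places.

43 km/h ÷ 3.6 = 11.9444 m/s.
a = μg = 0.76 × 9.8 = 7.448 m/s².
Braking time = v/a = 11.9444 / 7.448 = 1.604 s.
Total = 2 + 1.604 = 3.604 s.

Total time ≈ 3.60 s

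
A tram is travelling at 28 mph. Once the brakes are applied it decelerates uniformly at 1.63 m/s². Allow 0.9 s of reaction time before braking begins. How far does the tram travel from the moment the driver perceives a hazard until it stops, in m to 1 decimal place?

28 mph × 0.44704 = 12.5171 m/s.
Reaction distance = v·t_r = 12.5171 × 0.9 = 11.265 m.
Braking distance = v²/(2a) = 12.5171² / (2 × 1.630) = 156.678 / 3.260 = 48.061 m.
Total = 11.265 + 48.061 = 59.326 m.

Total stopping distance ≈ 59.3 m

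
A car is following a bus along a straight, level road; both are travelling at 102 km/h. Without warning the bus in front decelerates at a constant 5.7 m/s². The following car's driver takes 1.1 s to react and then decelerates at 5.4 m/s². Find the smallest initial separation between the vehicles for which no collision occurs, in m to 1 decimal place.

Minimum gap ≈ 35.1 m

102 km/h ÷ 3.6 = 28.3333 m/s.
Leader travels v²/(2a_L) = 802.776 / 11.400 = 70.419 m before stopping.
Follower covers v·t_r = 28.3333 × 1.1 = 31.167 m while reacting, then v²/(2a_F) = 802.776 / 10.800 = 74.331 m while braking, for a total of 31.167 + 74.331 = 105.498 m.
Since a_F ≤ a_L and the follower starts braking later, the follower is never slower than the leader, so the closest approach is when both have stopped.
Minimum gap = 105.498 − 70.419 = 35.079 m.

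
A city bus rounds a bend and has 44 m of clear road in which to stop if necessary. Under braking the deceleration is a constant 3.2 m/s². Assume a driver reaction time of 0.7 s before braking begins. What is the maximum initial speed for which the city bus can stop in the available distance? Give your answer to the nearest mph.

Maximum speed ≈ 33 mph

Stopping distance: v·t_r + v²/(2a) = 44 with t_r = 0.7 s and a = 3.200 m/s².
So v² + 4.480 v − 281.60 = 0.
Positive root: v = −a·t_r + √((a·t_r)² + 2a·d) = −2.240 + √(5.018 + 281.60) = 14.6898 m/s.
14.6898 m/s ÷ 0.44704 = 32.860 mph.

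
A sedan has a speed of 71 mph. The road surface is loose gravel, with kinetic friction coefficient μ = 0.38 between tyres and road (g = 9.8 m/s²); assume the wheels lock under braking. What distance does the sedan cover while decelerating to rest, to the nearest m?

71 mph × 0.44704 = 31.7398 m/s.
a = μg = 0.38 × 9.8 = 3.724 m/s².
Braking distance = v²/(2a) = 31.7398² / (2 × 3.724) = 1007.415 / 7.448 = 135.260 m.

Braking distance ≈ 135 m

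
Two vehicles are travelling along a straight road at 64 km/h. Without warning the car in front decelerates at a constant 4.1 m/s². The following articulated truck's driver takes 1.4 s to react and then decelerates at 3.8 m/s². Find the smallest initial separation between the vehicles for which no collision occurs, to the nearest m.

Minimum gap ≈ 28 m

64 km/h ÷ 3.6 = 17.7778 m/s.
Leader travels v²/(2a_L) = 316.050 / 8.200 = 38.543 m before stopping.
Follower covers v·t_r = 17.7778 × 1.4 = 24.889 m while reacting, then v²/(2a_F) = 316.050 / 7.600 = 41.586 m while braking, for a total of 24.889 + 41.586 = 66.475 m.
Since a_F ≤ a_L and the follower starts braking later, the follower is never slower than the leader, so the closest approach is when both have stopped.
Minimum gap = 66.475 − 38.543 = 27.932 m.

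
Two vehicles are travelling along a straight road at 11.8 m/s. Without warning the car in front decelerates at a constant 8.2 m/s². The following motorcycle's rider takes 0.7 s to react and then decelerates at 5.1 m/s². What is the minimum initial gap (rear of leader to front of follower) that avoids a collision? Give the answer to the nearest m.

Minimum gap ≈ 13 m

Leader travels v²/(2a_L) = 139.240 / 16.400 = 8.490 m before stopping.
Follower covers v·t_r = 11.8000 × 0.7 = 8.260 m while reacting, then v²/(2a_F) = 139.240 / 10.200 = 13.651 m while braking, for a total of 8.260 + 13.651 = 21.911 m.
Since a_F ≤ a_L and the follower starts braking later, the follower is never slower than the leader, so the closest approach is when both have stopped.
Minimum gap = 21.911 − 8.490 = 13.421 m.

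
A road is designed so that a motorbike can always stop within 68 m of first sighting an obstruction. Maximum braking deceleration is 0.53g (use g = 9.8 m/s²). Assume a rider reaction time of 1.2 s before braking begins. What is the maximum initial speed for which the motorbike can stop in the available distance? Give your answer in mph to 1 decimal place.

Maximum speed ≈ 47.1 mph

a = 0.53 × 9.8 = 5.194 m/s².
Stopping distance: v·t_r + v²/(2a) = 68 with t_r = 1.2 s and a = 5.194 m/s².
So v² + 12.466 v − 706.38 = 0.
Positive root: v = −a·t_r + √((a·t_r)² + 2a·d) = −6.233 + √(38.850 + 706.38) = 21.0659 m/s.
21.0659 m/s ÷ 0.44704 = 47.123 mph.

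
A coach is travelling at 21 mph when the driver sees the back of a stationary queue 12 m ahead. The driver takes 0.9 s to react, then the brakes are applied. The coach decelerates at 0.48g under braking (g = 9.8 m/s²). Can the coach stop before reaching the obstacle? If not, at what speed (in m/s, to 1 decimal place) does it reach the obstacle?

No — it strikes the obstacle at 7.4 m/s

21 mph × 0.44704 = 9.3878 m/s.
a = 0.48 × 9.8 = 4.704 m/s².
Reaction distance = 9.3878 × 0.9 = 8.449 m.
Braking distance needed to stop: v²/(2a) = 88.131 / 9.408 = 9.368 m, so total needed = 8.449 + 9.368 = 17.817 m > 12 m — it cannot stop.
Distance remaining when braking begins: 12 − 8.449 = 3.551 m.
v² = v₀² − 2a·d = 88.131 − 2 × 4.704 × 3.551 = 54.723 m²/s².
v = √54.723 = 7.397 m/s.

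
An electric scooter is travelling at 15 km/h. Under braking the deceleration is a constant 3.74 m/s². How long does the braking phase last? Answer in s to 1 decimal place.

15 km/h ÷ 3.6 = 4.1667 m/s.
Braking time = v/a = 4.1667 / 3.740 = 1.114 s.

Braking time ≈ 1.1 s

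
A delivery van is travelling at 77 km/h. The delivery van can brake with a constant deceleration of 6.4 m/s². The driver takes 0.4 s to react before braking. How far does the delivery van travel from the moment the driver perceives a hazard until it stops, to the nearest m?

77 km/h ÷ 3.6 = 21.3889 m/s.
Reaction distance = v·t_r = 21.3889 × 0.4 = 8.556 m.
Braking distance = v²/(2a) = 21.3889² / (2 × 6.400) = 457.485 / 12.800 = 35.741 m.
Total = 8.556 + 35.741 = 44.297 m.

Total stopping distance ≈ 44 m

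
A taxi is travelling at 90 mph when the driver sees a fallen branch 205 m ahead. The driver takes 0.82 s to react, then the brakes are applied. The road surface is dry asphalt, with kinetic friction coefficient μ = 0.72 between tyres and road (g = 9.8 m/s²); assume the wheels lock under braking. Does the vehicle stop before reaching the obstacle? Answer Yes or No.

90 mph × 0.44704 = 40.2336 m/s.
a = μg = 0.72 × 9.8 = 7.056 m/s².
Reaction distance = 40.2336 × 0.82 = 32.992 m.
Braking distance = v²/(2a) = 1618.743 / 14.112 = 114.707 m.
Total stopping distance = 32.992 + 114.707 = 147.699 m, vs 205 m available — it stops with 205 − 147.699 = 57.301 m to spare.

Yes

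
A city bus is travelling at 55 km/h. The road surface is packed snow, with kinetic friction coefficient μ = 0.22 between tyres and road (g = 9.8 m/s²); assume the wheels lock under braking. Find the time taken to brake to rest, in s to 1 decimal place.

55 km/h ÷ 3.6 = 15.2778 m/s.
a = μg = 0.22 × 9.8 = 2.156 m/s².
Braking time = v/a = 15.2778 / 2.156 = 7.086 s.

Braking time ≈ 7.1 s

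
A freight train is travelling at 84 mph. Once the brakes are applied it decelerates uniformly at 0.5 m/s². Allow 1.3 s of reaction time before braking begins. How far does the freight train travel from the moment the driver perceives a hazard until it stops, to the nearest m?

84 mph × 0.44704 = 37.5514 m/s.
Reaction distance = v·t_r = 37.5514 × 1.3 = 48.817 m.
Braking distance = v²/(2a) = 37.5514² / (2 × 0.500) = 1410.108 / 1.000 = 1410.108 m.
Total = 48.817 + 1410.108 = 1458.925 m.

Total stopping distance ≈ 1459 m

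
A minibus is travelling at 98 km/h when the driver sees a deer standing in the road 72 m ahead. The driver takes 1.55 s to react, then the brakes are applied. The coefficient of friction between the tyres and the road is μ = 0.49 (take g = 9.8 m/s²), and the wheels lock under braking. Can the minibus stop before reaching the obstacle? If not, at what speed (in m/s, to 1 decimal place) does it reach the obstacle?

No — it strikes the obstacle at 21.3 m/s

98 km/h ÷ 3.6 = 27.2222 m/s.
a = μg = 0.49 × 9.8 = 4.802 m/s².
Reaction distance = 27.2222 × 1.55 = 42.194 m.
Braking distance needed to stop: v²/(2a) = 741.048 / 9.604 = 77.160 m, so total needed = 42.194 + 77.160 = 119.354 m > 72 m — it cannot stop.
Distance remaining when braking begins: 72 − 42.194 = 29.806 m.
v² = v₀² − 2a·d = 741.048 − 2 × 4.802 × 29.806 = 454.791 m²/s².
v = √454.791 = 21.326 m/s.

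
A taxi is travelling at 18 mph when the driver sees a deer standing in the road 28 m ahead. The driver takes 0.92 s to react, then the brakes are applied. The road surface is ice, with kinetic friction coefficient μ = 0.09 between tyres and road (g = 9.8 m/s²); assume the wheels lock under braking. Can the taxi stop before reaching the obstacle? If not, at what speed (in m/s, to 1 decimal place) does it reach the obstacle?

No — it strikes the obstacle at 5.3 m/s

18 mph × 0.44704 = 8.0467 m/s.
a = μg = 0.09 × 9.8 = 0.882 m/s².
Reaction distance = 8.0467 × 0.92 = 7.403 m.
Braking distance needed to stop: v²/(2a) = 64.749 / 1.764 = 36.706 m, so total needed = 7.403 + 36.706 = 44.109 m > 28 m — it cannot stop.
Distance remaining when braking begins: 28 − 7.403 = 20.597 m.
v² = v₀² − 2a·d = 64.749 − 2 × 0.882 × 20.597 = 28.416 m²/s².
v = √28.416 = 5.331 m/s.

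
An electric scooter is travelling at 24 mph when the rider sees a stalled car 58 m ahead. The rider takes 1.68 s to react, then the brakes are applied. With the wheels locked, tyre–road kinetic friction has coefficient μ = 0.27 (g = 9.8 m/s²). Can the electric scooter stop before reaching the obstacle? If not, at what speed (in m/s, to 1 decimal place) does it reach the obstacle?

24 mph × 0.44704 = 10.7290 m/s.
a = μg = 0.27 × 9.8 = 2.646 m/s².
Reaction distance = 10.7290 × 1.68 = 18.025 m.
Braking distance = v²/(2a) = 115.111 / 5.292 = 21.752 m.
Total stopping distance = 18.025 + 21.752 = 39.777 m, vs 58 m available — it stops with 58 − 39.777 = 18.223 m to spare.

Yes — it stops about 18.2 m short of the obstacle, so it never reaches it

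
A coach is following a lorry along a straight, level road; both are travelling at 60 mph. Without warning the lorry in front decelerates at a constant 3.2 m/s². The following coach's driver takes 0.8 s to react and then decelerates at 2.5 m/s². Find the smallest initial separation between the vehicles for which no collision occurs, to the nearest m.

60 mph × 0.44704 = 26.8224 m/s.
Leader travels v²/(2a_L) = 719.441 / 6.400 = 112.413 m before stopping.
Follower covers v·t_r = 26.8224 × 0.8 = 21.458 m while reacting, then v²/(2a_F) = 719.441 / 5.000 = 143.888 m while braking, for a total of 21.458 + 143.888 = 165.346 m.
Since a_F ≤ a_L and the follower starts braking later, the follower is never slower than the leader, so the closest approach is when both have stopped.
Minimum gap = 165.346 − 112.413 = 52.933 m.

Minimum gap ≈ 53 m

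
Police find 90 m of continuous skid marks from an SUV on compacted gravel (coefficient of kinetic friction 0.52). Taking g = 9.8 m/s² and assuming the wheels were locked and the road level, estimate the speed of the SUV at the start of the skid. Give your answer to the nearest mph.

Initial speed ≈ 68 mph

Deceleration a = μg = 0.52 × 9.8 = 5.096 m/s².
v = √(2a·d) = √(2 × 5.096 × 90) = √917.280 = 30.2866 m/s.
= 30.2866 ÷ 0.44704 = 67.749 mph.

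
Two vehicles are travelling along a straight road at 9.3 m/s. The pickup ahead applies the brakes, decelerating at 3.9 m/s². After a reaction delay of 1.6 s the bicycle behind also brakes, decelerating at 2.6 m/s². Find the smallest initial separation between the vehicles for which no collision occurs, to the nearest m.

Leader travels v²/(2a_L) = 86.490 / 7.800 = 11.088 m before stopping.
Follower covers v·t_r = 9.3000 × 1.6 = 14.880 m while reacting, then v²/(2a_F) = 86.490 / 5.200 = 16.633 m while braking, for a total of 14.880 + 16.633 = 31.513 m.
Since a_F ≤ a_L and the follower starts braking later, the follower is never slower than the leader, so the closest approach is when both have stopped.
Minimum gap = 31.513 − 11.088 = 20.425 m.

Minimum gap ≈ 20 m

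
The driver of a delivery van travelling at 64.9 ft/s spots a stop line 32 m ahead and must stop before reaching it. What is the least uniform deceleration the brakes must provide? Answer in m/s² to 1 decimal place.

64.9 ft/s × 0.3048 = 19.7815 m/s.
v² = 2a·d ⇒ a = v²/(2d) = 19.7815² / (2 × 32.000) = 391.308 / 64.000 = 6.1142 m/s².

Required deceleration ≈ 6.1 m/s²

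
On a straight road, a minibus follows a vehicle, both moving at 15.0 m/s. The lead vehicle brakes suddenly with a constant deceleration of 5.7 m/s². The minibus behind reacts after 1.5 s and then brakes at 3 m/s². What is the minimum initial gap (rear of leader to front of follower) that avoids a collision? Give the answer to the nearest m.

Leader travels v²/(2a_L) = 225.000 / 11.400 = 19.737 m before stopping.
Follower covers v·t_r = 15.0000 × 1.5 = 22.500 m while reacting, then v²/(2a_F) = 225.000 / 6.000 = 37.500 m while braking, for a total of 22.500 + 37.500 = 60.000 m.
Since a_F ≤ a_L and the follower starts braking later, the follower is never slower than the leader, so the closest approach is when both have stopped.
Minimum gap = 60.000 − 19.737 = 40.263 m.

Minimum gap ≈ 40 m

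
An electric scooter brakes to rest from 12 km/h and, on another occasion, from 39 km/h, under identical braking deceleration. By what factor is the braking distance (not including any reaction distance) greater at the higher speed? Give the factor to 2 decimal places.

Factor ≈ 10.56

Braking distance d = v²/(2a), so with a fixed, d ∝ v².
Factor = (39/12)² = 3.2500² = 10.5625.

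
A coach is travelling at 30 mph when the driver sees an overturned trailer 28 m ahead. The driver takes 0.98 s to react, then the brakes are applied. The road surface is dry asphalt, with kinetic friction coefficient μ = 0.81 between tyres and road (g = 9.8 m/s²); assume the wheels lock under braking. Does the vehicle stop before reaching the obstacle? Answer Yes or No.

Yes

30 mph × 0.44704 = 13.4112 m/s.
a = μg = 0.81 × 9.8 = 7.938 m/s².
Reaction distance = 13.4112 × 0.98 = 13.143 m.
Braking distance = v²/(2a) = 179.860 / 15.876 = 11.329 m.
Total stopping distance = 13.143 + 11.329 = 24.472 m, vs 28 m available — it stops with 28 − 24.472 = 3.528 m to spare.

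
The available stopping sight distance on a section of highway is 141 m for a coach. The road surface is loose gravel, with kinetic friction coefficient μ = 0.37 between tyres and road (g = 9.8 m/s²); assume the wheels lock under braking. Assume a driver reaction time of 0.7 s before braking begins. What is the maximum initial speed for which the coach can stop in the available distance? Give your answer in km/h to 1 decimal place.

Maximum speed ≈ 106.3 km/h

a = μg = 0.37 × 9.8 = 3.626 m/s².
Stopping distance: v·t_r + v²/(2a) = 141 with t_r = 0.7 s and a = 3.626 m/s².
So v² + 5.076 v − 1022.53 = 0.
Positive root: v = −a·t_r + √((a·t_r)² + 2a·d) = −2.538 + √(6.441 + 1022.53) = 29.5396 m/s.
29.5396 m/s × 3.6 = 106.343 km/h.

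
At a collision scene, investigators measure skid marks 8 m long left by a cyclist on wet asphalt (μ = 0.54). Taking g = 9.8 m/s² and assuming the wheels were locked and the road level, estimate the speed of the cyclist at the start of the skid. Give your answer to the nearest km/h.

Initial speed ≈ 33 km/h

Deceleration a = μg = 0.54 × 9.8 = 5.292 m/s².
v = √(2a·d) = √(2 × 5.292 × 8) = √84.672 = 9.2017 m/s.
= 9.2017 × 3.6 = 33.126 km/h.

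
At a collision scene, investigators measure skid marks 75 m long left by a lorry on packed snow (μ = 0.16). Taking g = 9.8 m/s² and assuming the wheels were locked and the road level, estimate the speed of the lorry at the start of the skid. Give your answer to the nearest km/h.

Initial speed ≈ 55 km/h

Deceleration a = μg = 0.16 × 9.8 = 1.568 m/s².
v = √(2a·d) = √(2 × 1.568 × 75) = √235.200 = 15.3362 m/s.
= 15.3362 × 3.6 = 55.210 km/h.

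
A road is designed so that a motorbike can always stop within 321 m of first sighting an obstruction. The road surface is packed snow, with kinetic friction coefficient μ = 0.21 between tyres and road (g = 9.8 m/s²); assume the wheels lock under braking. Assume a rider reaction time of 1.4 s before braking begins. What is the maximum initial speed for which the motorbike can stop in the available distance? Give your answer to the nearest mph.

Maximum speed ≈ 75 mph

a = μg = 0.21 × 9.8 = 2.058 m/s².
Stopping distance: v·t_r + v²/(2a) = 321 with t_r = 1.4 s and a = 2.058 m/s².
So v² + 5.762 v − 1321.24 = 0.
Positive root: v = −a·t_r + √((a·t_r)² + 2a·d) = −2.881 + √(8.300 + 1321.24) = 33.5819 m/s.
33.5819 m/s ÷ 0.44704 = 75.121 mph.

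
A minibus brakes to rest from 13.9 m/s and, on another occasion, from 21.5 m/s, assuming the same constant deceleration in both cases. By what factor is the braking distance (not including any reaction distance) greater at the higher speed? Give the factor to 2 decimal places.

Factor ≈ 2.39

Braking distance d = v²/(2a), so with a fixed, d ∝ v².
Factor = (21.5/13.9)² = 1.5468² = 2.3926.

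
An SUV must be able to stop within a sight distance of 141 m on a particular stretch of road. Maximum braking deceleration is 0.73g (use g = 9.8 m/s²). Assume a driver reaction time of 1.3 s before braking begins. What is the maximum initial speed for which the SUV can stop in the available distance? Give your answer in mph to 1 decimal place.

a = 0.73 × 9.8 = 7.154 m/s².
Stopping distance: v·t_r + v²/(2a) = 141 with t_r = 1.3 s and a = 7.154 m/s².
So v² + 18.600 v − 2017.43 = 0.
Positive root: v = −a·t_r + √((a·t_r)² + 2a·d) = −9.300 + √(86.490 + 2017.43) = 36.5685 m/s.
36.5685 m/s ÷ 0.44704 = 81.801 mph.

Maximum speed ≈ 81.8 mph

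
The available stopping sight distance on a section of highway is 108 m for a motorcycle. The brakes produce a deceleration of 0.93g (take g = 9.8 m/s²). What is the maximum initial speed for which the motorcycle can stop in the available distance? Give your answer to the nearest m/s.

Maximum speed ≈ 44 m/s

a = 0.93 × 9.8 = 9.114 m/s².
v²/(2a) = d ⇒ v = √(2 × 9.114 × 108) = √1968.62 = 44.3691 m/s.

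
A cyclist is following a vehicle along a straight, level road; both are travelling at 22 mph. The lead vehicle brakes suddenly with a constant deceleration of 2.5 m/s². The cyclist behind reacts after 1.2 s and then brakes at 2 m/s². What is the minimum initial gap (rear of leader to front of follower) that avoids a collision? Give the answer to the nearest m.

Minimum gap ≈ 17 m

22 mph × 0.44704 = 9.8349 m/s.
Leader travels v²/(2a_L) = 96.725 / 5.000 = 19.345 m before stopping.
Follower covers v·t_r = 9.8349 × 1.2 = 11.802 m while reacting, then v²/(2a_F) = 96.725 / 4.000 = 24.181 m while braking, for a total of 11.802 + 24.181 = 35.983 m.
Since a_F ≤ a_L and the follower starts braking later, the follower is never slower than the leader, so the closest approach is when both have stopped.
Minimum gap = 35.983 − 19.345 = 16.638 m.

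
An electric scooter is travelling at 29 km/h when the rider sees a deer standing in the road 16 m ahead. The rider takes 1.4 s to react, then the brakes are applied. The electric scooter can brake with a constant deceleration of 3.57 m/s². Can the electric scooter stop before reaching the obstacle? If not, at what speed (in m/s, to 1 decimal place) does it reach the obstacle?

No — it strikes the obstacle at 5.6 m/s

29 km/h ÷ 3.6 = 8.0556 m/s.
Reaction distance = 8.0556 × 1.4 = 11.278 m.
Braking distance needed to stop: v²/(2a) = 64.893 / 7.140 = 9.089 m, so total needed = 11.278 + 9.089 = 20.367 m > 16 m — it cannot stop.
Distance remaining when braking begins: 16 − 11.278 = 4.722 m.
v² = v₀² − 2a·d = 64.893 − 2 × 3.570 × 4.722 = 31.178 m²/s².
v = √31.178 = 5.584 m/s.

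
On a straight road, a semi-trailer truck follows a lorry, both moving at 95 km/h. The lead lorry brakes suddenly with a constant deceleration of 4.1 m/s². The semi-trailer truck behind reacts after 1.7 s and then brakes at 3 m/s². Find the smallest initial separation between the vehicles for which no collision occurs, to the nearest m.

95 km/h ÷ 3.6 = 26.3889 m/s.
Leader travels v²/(2a_L) = 696.374 / 8.200 = 84.924 m before stopping.
Follower covers v·t_r = 26.3889 × 1.7 = 44.861 m while reacting, then v²/(2a_F) = 696.374 / 6.000 = 116.062 m while braking, for a total of 44.861 + 116.062 = 160.923 m.
Since a_F ≤ a_L and the follower starts braking later, the follower is never slower than the leader, so the closest approach is when both have stopped.
Minimum gap = 160.923 − 84.924 = 75.999 m.

Minimum gap ≈ 76 m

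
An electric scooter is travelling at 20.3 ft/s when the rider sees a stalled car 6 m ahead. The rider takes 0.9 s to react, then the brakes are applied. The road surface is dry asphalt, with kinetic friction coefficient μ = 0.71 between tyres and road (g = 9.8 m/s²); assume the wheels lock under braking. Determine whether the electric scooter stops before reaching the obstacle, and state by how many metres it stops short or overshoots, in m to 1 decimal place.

20.3 ft/s × 0.3048 = 6.1874 m/s.
a = μg = 0.71 × 9.8 = 6.958 m/s².
Reaction distance = 6.1874 × 0.9 = 5.569 m.
Braking distance = v²/(2a) = 38.284 / 13.916 = 2.751 m.
Total stopping distance = 5.569 + 2.751 = 8.320 m, vs 6 m available — it cannot stop in time and overshoots by 8.320 − 6 = 2.320 m.

No — it overshoots by 2.3 m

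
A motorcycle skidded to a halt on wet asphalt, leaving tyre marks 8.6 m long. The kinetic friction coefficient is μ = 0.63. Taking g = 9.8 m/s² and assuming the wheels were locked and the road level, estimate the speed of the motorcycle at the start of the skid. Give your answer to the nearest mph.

Initial speed ≈ 23 mph

Deceleration a = μg = 0.63 × 9.8 = 6.174 m/s².
v = √(2a·d) = √(2 × 6.174 × 8.6) = √106.193 = 10.3050 m/s.
= 10.3050 ÷ 0.44704 = 23.052 mph.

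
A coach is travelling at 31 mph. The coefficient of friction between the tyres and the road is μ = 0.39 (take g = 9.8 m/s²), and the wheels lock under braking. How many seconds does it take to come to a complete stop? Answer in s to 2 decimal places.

Braking time ≈ 3.63 s

31 mph × 0.44704 = 13.8582 m/s.
a = μg = 0.39 × 9.8 = 3.822 m/s².
Braking time = v/a = 13.8582 / 3.822 = 3.626 s.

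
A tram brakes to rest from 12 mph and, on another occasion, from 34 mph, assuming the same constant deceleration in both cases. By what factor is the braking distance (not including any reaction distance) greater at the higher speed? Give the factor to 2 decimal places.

Factor ≈ 8.03

Braking distance d = v²/(2a), so with a fixed, d ∝ v².
Factor = (34/12)² = 2.8333² = 8.0276.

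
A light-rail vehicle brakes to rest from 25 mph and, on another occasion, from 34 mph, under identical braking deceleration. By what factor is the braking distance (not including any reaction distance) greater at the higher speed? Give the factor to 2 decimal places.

Factor ≈ 1.85

Braking distance d = v²/(2a), so with a fixed, d ∝ v².
Factor = (34/25)² = 1.3600² = 1.8496.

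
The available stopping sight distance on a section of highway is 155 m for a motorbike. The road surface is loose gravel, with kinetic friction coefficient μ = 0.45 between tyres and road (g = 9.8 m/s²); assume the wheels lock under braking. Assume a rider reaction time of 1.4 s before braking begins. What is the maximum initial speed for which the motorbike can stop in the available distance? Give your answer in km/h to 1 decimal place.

a = μg = 0.45 × 9.8 = 4.410 m/s².
Stopping distance: v·t_r + v²/(2a) = 155 with t_r = 1.4 s and a = 4.410 m/s².
So v² + 12.348 v − 1367.10 = 0.
Positive root: v = −a·t_r + √((a·t_r)² + 2a·d) = −6.174 + √(38.118 + 1367.10) = 31.3122 m/s.
31.3122 m/s × 3.6 = 112.724 km/h.

Maximum speed ≈ 112.7 km/h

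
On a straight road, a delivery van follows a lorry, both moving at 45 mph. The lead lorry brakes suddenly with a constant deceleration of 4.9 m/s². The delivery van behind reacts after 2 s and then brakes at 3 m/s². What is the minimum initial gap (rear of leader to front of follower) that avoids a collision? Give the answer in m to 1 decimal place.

Minimum gap ≈ 66.4 m

45 mph × 0.44704 = 20.1168 m/s.
Leader travels v²/(2a_L) = 404.686 / 9.800 = 41.294 m before stopping.
Follower covers v·t_r = 20.1168 × 2 = 40.234 m while reacting, then v²/(2a_F) = 404.686 / 6.000 = 67.448 m while braking, for a total of 40.234 + 67.448 = 107.682 m.
Since a_F ≤ a_L and the follower starts braking later, the follower is never slower than the leader, so the closest approach is when both have stopped.
Minimum gap = 107.682 − 41.294 = 66.388 m.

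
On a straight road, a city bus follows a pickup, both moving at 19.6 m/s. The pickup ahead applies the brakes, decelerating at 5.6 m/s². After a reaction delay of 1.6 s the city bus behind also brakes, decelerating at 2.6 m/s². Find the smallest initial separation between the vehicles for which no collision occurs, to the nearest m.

Minimum gap ≈ 71 m

Leader travels v²/(2a_L) = 384.160 / 11.200 = 34.300 m before stopping.
Follower covers v·t_r = 19.6000 × 1.6 = 31.360 m while reacting, then v²/(2a_F) = 384.160 / 5.200 = 73.877 m while braking, for a total of 31.360 + 73.877 = 105.237 m.
Since a_F ≤ a_L and the follower starts braking later, the follower is never slower than the leader, so the closest approach is when both have stopped.
Minimum gap = 105.237 − 34.300 = 70.937 m.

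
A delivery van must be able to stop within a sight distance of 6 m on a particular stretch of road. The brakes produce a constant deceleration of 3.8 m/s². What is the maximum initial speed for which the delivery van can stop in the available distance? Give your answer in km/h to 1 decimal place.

v²/(2a) = d ⇒ v = √(2 × 3.800 × 6) = √45.60 = 6.7528 m/s.
6.7528 m/s × 3.6 = 24.310 km/h.

Maximum speed ≈ 24.3 km/h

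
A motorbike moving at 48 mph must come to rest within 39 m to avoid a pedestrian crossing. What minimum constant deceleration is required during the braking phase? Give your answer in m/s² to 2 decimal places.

Required deceleration ≈ 5.90 m/s²

48 mph × 0.44704 = 21.4579 m/s.
v² = 2a·d ⇒ a = v²/(2d) = 21.4579² / (2 × 39.000) = 460.441 / 78.000 = 5.9031 m/s².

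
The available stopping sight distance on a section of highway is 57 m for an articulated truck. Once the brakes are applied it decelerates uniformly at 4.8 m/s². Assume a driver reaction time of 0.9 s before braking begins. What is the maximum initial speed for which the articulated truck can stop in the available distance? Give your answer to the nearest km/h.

Maximum speed ≈ 70 km/h

Stopping distance: v·t_r + v²/(2a) = 57 with t_r = 0.9 s and a = 4.800 m/s².
So v² + 8.640 v − 547.20 = 0.
Positive root: v = −a·t_r + √((a·t_r)² + 2a·d) = −4.320 + √(18.662 + 547.20) = 19.4679 m/s.
19.4679 m/s × 3.6 = 70.084 km/h.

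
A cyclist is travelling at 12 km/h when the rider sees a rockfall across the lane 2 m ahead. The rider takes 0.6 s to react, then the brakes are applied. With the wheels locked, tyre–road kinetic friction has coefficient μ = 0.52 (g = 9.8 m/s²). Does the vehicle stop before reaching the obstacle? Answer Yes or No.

12 km/h ÷ 3.6 = 3.3333 m/s.
a = μg = 0.52 × 9.8 = 5.096 m/s².
Reaction distance = 3.3333 × 0.6 = 2.000 m.
Braking distance = v²/(2a) = 11.111 / 10.192 = 1.090 m.
Total stopping distance = 2.000 + 1.090 = 3.090 m, vs 2 m available — it cannot stop in time and overshoots by 3.090 − 2 = 1.090 m.

No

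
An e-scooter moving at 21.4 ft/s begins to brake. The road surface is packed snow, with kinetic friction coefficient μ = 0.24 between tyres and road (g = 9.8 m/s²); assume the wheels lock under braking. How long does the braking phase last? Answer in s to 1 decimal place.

Braking time ≈ 2.8 s

21.4 ft/s × 0.3048 = 6.5227 m/s.
a = μg = 0.24 × 9.8 = 2.352 m/s².
Braking time = v/a = 6.5227 / 2.352 = 2.773 s.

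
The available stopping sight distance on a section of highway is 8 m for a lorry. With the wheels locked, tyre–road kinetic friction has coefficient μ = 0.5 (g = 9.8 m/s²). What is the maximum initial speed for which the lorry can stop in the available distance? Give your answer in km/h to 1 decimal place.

a = μg = 0.5 × 9.8 = 4.900 m/s².
v²/(2a) = d ⇒ v = √(2 × 4.900 × 8) = √78.40 = 8.8544 m/s.
8.8544 m/s × 3.6 = 31.876 km/h.

Maximum speed ≈ 31.9 km/h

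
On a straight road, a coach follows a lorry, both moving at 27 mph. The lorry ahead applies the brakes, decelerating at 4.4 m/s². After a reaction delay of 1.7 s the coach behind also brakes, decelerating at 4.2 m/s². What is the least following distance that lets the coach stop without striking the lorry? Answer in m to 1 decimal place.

27 mph × 0.44704 = 12.0701 m/s.
Leader travels v²/(2a_L) = 145.687 / 8.800 = 16.555 m before stopping.
Follower covers v·t_r = 12.0701 × 1.7 = 20.519 m while reacting, then v²/(2a_F) = 145.687 / 8.400 = 17.344 m while braking, for a total of 20.519 + 17.344 = 37.863 m.
Since a_F ≤ a_L and the follower starts braking later, the follower is never slower than the leader, so the closest approach is when both have stopped.
Minimum gap = 37.863 − 16.555 = 21.308 m.

Minimum gap ≈ 21.3 m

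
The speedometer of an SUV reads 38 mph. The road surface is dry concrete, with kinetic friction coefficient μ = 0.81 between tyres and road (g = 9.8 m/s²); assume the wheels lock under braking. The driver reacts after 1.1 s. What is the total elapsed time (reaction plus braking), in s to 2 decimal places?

38 mph × 0.44704 = 16.9875 m/s.
a = μg = 0.81 × 9.8 = 7.938 m/s².
Braking time = v/a = 16.9875 / 7.938 = 2.140 s.
Total = 1.1 + 2.140 = 3.240 s.

Total time ≈ 3.24 s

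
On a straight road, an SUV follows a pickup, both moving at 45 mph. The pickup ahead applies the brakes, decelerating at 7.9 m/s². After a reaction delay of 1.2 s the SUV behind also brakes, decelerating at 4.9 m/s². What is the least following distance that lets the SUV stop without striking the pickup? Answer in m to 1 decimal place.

Minimum gap ≈ 39.8 m

45 mph × 0.44704 = 20.1168 m/s.
Leader travels v²/(2a_L) = 404.686 / 15.800 = 25.613 m before stopping.
Follower covers v·t_r = 20.1168 × 1.2 = 24.140 m while reacting, then v²/(2a_F) = 404.686 / 9.800 = 41.294 m while braking, for a total of 24.140 + 41.294 = 65.434 m.
Since a_F ≤ a_L and the follower starts braking later, the follower is never slower than the leader, so the closest approach is when both have stopped.
Minimum gap = 65.434 − 25.613 = 39.821 m.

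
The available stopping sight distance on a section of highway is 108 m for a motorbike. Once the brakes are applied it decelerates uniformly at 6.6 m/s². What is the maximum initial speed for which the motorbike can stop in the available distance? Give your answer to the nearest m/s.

Maximum speed ≈ 38 m/s

v²/(2a) = d ⇒ v = √(2 × 6.600 × 108) = √1425.60 = 37.7571 m/s.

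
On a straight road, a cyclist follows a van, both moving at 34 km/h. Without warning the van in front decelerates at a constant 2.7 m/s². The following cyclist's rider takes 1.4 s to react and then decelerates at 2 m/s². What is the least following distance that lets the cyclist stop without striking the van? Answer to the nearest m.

Minimum gap ≈ 19 m

34 km/h ÷ 3.6 = 9.4444 m/s.
Leader travels v²/(2a_L) = 89.197 / 5.400 = 16.518 m before stopping.
Follower covers v·t_r = 9.4444 × 1.4 = 13.222 m while reacting, then v²/(2a_F) = 89.197 / 4.000 = 22.299 m while braking, for a total of 13.222 + 22.299 = 35.521 m.
Since a_F ≤ a_L and the follower starts braking later, the follower is never slower than the leader, so the closest approach is when both have stopped.
Minimum gap = 35.521 − 16.518 = 19.003 m.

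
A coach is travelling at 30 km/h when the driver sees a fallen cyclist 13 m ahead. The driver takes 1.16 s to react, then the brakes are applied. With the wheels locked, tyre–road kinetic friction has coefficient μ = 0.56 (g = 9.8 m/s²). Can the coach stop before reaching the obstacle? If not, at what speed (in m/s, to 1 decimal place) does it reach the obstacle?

No — it strikes the obstacle at 5.7 m/s

30 km/h ÷ 3.6 = 8.3333 m/s.
a = μg = 0.56 × 9.8 = 5.488 m/s².
Reaction distance = 8.3333 × 1.16 = 9.667 m.
Braking distance needed to stop: v²/(2a) = 69.444 / 10.976 = 6.327 m, so total needed = 9.667 + 6.327 = 15.994 m > 13 m — it cannot stop.
Distance remaining when braking begins: 13 − 9.667 = 3.333 m.
v² = v₀² − 2a·d = 69.444 − 2 × 5.488 × 3.333 = 32.861 m²/s².
v = √32.861 = 5.732 m/s.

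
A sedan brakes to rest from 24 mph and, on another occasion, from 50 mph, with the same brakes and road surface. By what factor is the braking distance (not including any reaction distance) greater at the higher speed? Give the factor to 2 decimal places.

Braking distance d = v²/(2a), so with a fixed, d ∝ v².
Factor = (50/24)² = 2.0833² = 4.3401.

Factor ≈ 4.34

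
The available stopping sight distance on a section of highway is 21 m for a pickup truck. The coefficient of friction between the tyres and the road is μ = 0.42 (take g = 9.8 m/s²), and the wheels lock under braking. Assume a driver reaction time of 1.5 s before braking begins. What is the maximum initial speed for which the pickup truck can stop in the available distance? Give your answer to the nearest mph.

Maximum speed ≈ 19 mph

a = μg = 0.42 × 9.8 = 4.116 m/s².
Stopping distance: v·t_r + v²/(2a) = 21 with t_r = 1.5 s and a = 4.116 m/s².
So v² + 12.348 v − 172.87 = 0.
Positive root: v = −a·t_r + √((a·t_r)² + 2a·d) = −6.174 + √(38.118 + 172.87) = 8.3514 m/s.
8.3514 m/s ÷ 0.44704 = 18.682 mph.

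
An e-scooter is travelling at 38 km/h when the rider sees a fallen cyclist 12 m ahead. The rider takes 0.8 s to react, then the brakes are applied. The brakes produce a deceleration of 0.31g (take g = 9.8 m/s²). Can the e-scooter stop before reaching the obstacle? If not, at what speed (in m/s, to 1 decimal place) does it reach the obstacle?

38 km/h ÷ 3.6 = 10.5556 m/s.
a = 0.31 × 9.8 = 3.038 m/s².
Reaction distance = 10.5556 × 0.8 = 8.444 m.
Braking distance needed to stop: v²/(2a) = 111.421 / 6.076 = 18.338 m, so total needed = 8.444 + 18.338 = 26.782 m > 12 m — it cannot stop.
Distance remaining when braking begins: 12 − 8.444 = 3.556 m.
v² = v₀² − 2a·d = 111.421 − 2 × 3.038 × 3.556 = 89.815 m²/s².
v = √89.815 = 9.477 m/s.

No — it strikes the obstacle at 9.5 m/s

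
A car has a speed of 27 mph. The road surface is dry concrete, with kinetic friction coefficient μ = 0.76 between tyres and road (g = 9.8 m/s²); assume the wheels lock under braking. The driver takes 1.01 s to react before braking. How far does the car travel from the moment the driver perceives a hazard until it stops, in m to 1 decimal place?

Total stopping distance ≈ 22.0 m

27 mph × 0.44704 = 12.0701 m/s.
a = μg = 0.76 × 9.8 = 7.448 m/s².
Reaction distance = v·t_r = 12.0701 × 1.01 = 12.191 m.
Braking distance = v²/(2a) = 12.0701² / (2 × 7.448) = 145.687 / 14.896 = 9.780 m.
Total = 12.191 + 9.780 = 21.971 m.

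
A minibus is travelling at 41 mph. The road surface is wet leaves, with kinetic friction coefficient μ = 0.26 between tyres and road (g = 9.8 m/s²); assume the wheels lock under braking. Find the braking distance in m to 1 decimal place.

41 mph × 0.44704 = 18.3286 m/s.
a = μg = 0.26 × 9.8 = 2.548 m/s².
Braking distance = v²/(2a) = 18.3286² / (2 × 2.548) = 335.938 / 5.096 = 65.922 m.

Braking distance ≈ 65.9 m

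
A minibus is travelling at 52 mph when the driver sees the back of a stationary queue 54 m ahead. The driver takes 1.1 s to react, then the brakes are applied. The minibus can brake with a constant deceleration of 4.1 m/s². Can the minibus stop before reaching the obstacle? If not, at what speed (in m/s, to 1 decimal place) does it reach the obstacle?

52 mph × 0.44704 = 23.2461 m/s.
Reaction distance = 23.2461 × 1.1 = 25.571 m.
Braking distance needed to stop: v²/(2a) = 540.381 / 8.200 = 65.900 m, so total needed = 25.571 + 65.900 = 91.471 m > 54 m — it cannot stop.
Distance remaining when braking begins: 54 − 25.571 = 28.429 m.
v² = v₀² − 2a·d = 540.381 − 2 × 4.100 × 28.429 = 307.263 m²/s².
v = √307.263 = 17.529 m/s.

No — it strikes the obstacle at 17.5 m/s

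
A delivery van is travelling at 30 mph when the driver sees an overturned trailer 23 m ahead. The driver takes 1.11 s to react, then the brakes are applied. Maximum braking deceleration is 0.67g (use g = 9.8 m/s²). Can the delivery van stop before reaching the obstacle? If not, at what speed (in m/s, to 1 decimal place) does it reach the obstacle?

30 mph × 0.44704 = 13.4112 m/s.
a = 0.67 × 9.8 = 6.566 m/s².
Reaction distance = 13.4112 × 1.11 = 14.886 m.
Braking distance needed to stop: v²/(2a) = 179.860 / 13.132 = 13.696 m, so total needed = 14.886 + 13.696 = 28.582 m > 23 m — it cannot stop.
Distance remaining when braking begins: 23 − 14.886 = 8.114 m.
v² = v₀² − 2a·d = 179.860 − 2 × 6.566 × 8.114 = 73.307 m²/s².
v = √73.307 = 8.562 m/s.

No — it strikes the obstacle at 8.6 m/s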